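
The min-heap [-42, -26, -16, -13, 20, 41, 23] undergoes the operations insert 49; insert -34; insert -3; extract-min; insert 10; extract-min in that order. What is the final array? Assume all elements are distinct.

[-26, -13, -16, 10, -3, 41, 23, 49, 20]

insert 49:
  append 49 at index 7 → [-42, -26, -16, -13, 20, 41, 23, 49] (no swap needed)
insert -34:
  append -34 at index 8 → [-42, -26, -16, -13, 20, 41, 23, 49, -34]
  -34 < parent -13 at index 3, swap → [-42, -26, -16, -34, 20, 41, 23, 49, -13]
  -34 < parent -26 at index 1, swap → [-42, -34, -16, -26, 20, 41, 23, 49, -13]
insert -3:
  append -3 at index 9 → [-42, -34, -16, -26, 20, 41, 23, 49, -13, -3]
  -3 < parent 20 at index 4, swap → [-42, -34, -16, -26, -3, 41, 23, 49, -13, 20]
extract-min → returns -42:
  remove root -42; move last element 20 to root → [20, -34, -16, -26, -3, 41, 23, 49, -13]
  20 vs smaller child -34 at index 1, swap → [-34, 20, -16, -26, -3, 41, 23, 49, -13]
  20 vs smaller child -26 at index 3, swap → [-34, -26, -16, 20, -3, 41, 23, 49, -13]
  20 vs smaller child -13 at index 8, swap → [-34, -26, -16, -13, -3, 41, 23, 49, 20]
insert 10:
  append 10 at index 9 → [-34, -26, -16, -13, -3, 41, 23, 49, 20, 10] (no swap needed)
extract-min → returns -34:
  remove root -34; move last element 10 to root → [10, -26, -16, -13, -3, 41, 23, 49, 20]
  10 vs smaller child -26 at index 1, swap → [-26, 10, -16, -13, -3, 41, 23, 49, 20]
  10 vs smaller child -13 at index 3, swap → [-26, -13, -16, 10, -3, 41, 23, 49, 20]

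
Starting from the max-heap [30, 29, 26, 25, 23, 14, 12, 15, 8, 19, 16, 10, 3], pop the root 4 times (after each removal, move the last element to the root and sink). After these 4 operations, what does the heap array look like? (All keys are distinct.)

extract-max #1 returns 30:
  remove root 30; move last element 3 to root → [3, 29, 26, 25, 23, 14, 12, 15, 8, 19, 16, 10]
  3 vs larger child 29 at index 1, swap → [29, 3, 26, 25, 23, 14, 12, 15, 8, 19, 16, 10]
  3 vs larger child 25 at index 3, swap → [29, 25, 26, 3, 23, 14, 12, 15, 8, 19, 16, 10]
  3 vs larger child 15 at index 7, swap → [29, 25, 26, 15, 23, 14, 12, 3, 8, 19, 16, 10]
extract-max #2 returns 29:
  remove root 29; move last element 10 to root → [10, 25, 26, 15, 23, 14, 12, 3, 8, 19, 16]
  10 vs larger child 26 at index 2, swap → [26, 25, 10, 15, 23, 14, 12, 3, 8, 19, 16]
  10 vs larger child 14 at index 5, swap → [26, 25, 14, 15, 23, 10, 12, 3, 8, 19, 16]
extract-max #3 returns 26:
  remove root 26; move last element 16 to root → [16, 25, 14, 15, 23, 10, 12, 3, 8, 19]
  16 vs larger child 25 at index 1, swap → [25, 16, 14, 15, 23, 10, 12, 3, 8, 19]
  16 vs larger child 23 at index 4, swap → [25, 23, 14, 15, 16, 10, 12, 3, 8, 19]
  16 vs only child 19 at index 9, swap → [25, 23, 14, 15, 19, 10, 12, 3, 8, 16]
extract-max #4 returns 25:
  remove root 25; move last element 16 to root → [16, 23, 14, 15, 19, 10, 12, 3, 8]
  16 vs larger child 23 at index 1, swap → [23, 16, 14, 15, 19, 10, 12, 3, 8]
  16 vs larger child 19 at index 4, swap → [23, 19, 14, 15, 16, 10, 12, 3, 8]

[23, 19, 14, 15, 16, 10, 12, 3, 8]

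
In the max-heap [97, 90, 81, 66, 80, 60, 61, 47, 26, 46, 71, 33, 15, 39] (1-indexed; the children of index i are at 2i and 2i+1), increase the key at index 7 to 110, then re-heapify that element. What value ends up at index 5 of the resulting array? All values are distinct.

80

set index 7 from 61 to 110 → [97, 90, 81, 66, 80, 60, 110, 47, 26, 46, 71, 33, 15, 39]
110 > parent 81 at index 3, swap → [97, 90, 110, 66, 80, 60, 81, 47, 26, 46, 71, 33, 15, 39]
110 > parent 97 at index 1, swap → [110, 90, 97, 66, 80, 60, 81, 47, 26, 46, 71, 33, 15, 39]
resulting array: [110, 90, 97, 66, 80, 60, 81, 47, 26, 46, 71, 33, 15, 39]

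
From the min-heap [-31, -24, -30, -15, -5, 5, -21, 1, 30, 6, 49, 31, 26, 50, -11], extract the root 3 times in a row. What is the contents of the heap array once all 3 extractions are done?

extract-min #1 returns -31:
  remove root -31; move last element -11 to root → [-11, -24, -30, -15, -5, 5, -21, 1, 30, 6, 49, 31, 26, 50]
  -11 vs smaller child -30 at index 2, swap → [-30, -24, -11, -15, -5, 5, -21, 1, 30, 6, 49, 31, 26, 50]
  -11 vs smaller child -21 at index 6, swap → [-30, -24, -21, -15, -5, 5, -11, 1, 30, 6, 49, 31, 26, 50]
extract-min #2 returns -30:
  remove root -30; move last element 50 to root → [50, -24, -21, -15, -5, 5, -11, 1, 30, 6, 49, 31, 26]
  50 vs smaller child -24 at index 1, swap → [-24, 50, -21, -15, -5, 5, -11, 1, 30, 6, 49, 31, 26]
  50 vs smaller child -15 at index 3, swap → [-24, -15, -21, 50, -5, 5, -11, 1, 30, 6, 49, 31, 26]
  50 vs smaller child 1 at index 7, swap → [-24, -15, -21, 1, -5, 5, -11, 50, 30, 6, 49, 31, 26]
extract-min #3 returns -24:
  remove root -24; move last element 26 to root → [26, -15, -21, 1, -5, 5, -11, 50, 30, 6, 49, 31]
  26 vs smaller child -21 at index 2, swap → [-21, -15, 26, 1, -5, 5, -11, 50, 30, 6, 49, 31]
  26 vs smaller child -11 at index 6, swap → [-21, -15, -11, 1, -5, 5, 26, 50, 30, 6, 49, 31]

[-21, -15, -11, 1, -5, 5, 26, 50, 30, 6, 49, 31]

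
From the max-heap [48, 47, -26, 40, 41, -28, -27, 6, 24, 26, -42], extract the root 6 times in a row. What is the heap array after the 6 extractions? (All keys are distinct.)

extract-max #1 returns 48:
  remove root 48; move last element -42 to root → [-42, 47, -26, 40, 41, -28, -27, 6, 24, 26]
  -42 vs larger child 47 at index 1, swap → [47, -42, -26, 40, 41, -28, -27, 6, 24, 26]
  -42 vs larger child 41 at index 4, swap → [47, 41, -26, 40, -42, -28, -27, 6, 24, 26]
  -42 vs only child 26 at index 9, swap → [47, 41, -26, 40, 26, -28, -27, 6, 24, -42]
extract-max #2 returns 47:
  remove root 47; move last element -42 to root → [-42, 41, -26, 40, 26, -28, -27, 6, 24]
  -42 vs larger child 41 at index 1, swap → [41, -42, -26, 40, 26, -28, -27, 6, 24]
  -42 vs larger child 40 at index 3, swap → [41, 40, -26, -42, 26, -28, -27, 6, 24]
  -42 vs larger child 24 at index 8, swap → [41, 40, -26, 24, 26, -28, -27, 6, -42]
extract-max #3 returns 41:
  remove root 41; move last element -42 to root → [-42, 40, -26, 24, 26, -28, -27, 6]
  -42 vs larger child 40 at index 1, swap → [40, -42, -26, 24, 26, -28, -27, 6]
  -42 vs larger child 26 at index 4, swap → [40, 26, -26, 24, -42, -28, -27, 6]
extract-max #4 returns 40:
  remove root 40; move last element 6 to root → [6, 26, -26, 24, -42, -28, -27]
  6 vs larger child 26 at index 1, swap → [26, 6, -26, 24, -42, -28, -27]
  6 vs larger child 24 at index 3, swap → [26, 24, -26, 6, -42, -28, -27]
extract-max #5 returns 26:
  remove root 26; move last element -27 to root → [-27, 24, -26, 6, -42, -28]
  -27 vs larger child 24 at index 1, swap → [24, -27, -26, 6, -42, -28]
  -27 vs larger child 6 at index 3, swap → [24, 6, -26, -27, -42, -28]
extract-max #6 returns 24:
  remove root 24; move last element -28 to root → [-28, 6, -26, -27, -42]
  -28 vs larger child 6 at index 1, swap → [6, -28, -26, -27, -42]
  -28 vs larger child -27 at index 3, swap → [6, -27, -26, -28, -42]

[6, -27, -26, -28, -42]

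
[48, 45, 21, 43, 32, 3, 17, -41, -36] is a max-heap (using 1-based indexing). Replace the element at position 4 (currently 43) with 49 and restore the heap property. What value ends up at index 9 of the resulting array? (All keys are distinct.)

-36

set index 4 from 43 to 49 → [48, 45, 21, 49, 32, 3, 17, -41, -36]
49 > parent 45 at index 2, swap → [48, 49, 21, 45, 32, 3, 17, -41, -36]
49 > parent 48 at index 1, swap → [49, 48, 21, 45, 32, 3, 17, -41, -36]
resulting array: [49, 48, 21, 45, 32, 3, 17, -41, -36]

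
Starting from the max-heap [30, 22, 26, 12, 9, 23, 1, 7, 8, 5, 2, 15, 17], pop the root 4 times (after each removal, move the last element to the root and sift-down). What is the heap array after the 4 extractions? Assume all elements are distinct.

extract-max #1 returns 30:
  remove root 30; move last element 17 to root → [17, 22, 26, 12, 9, 23, 1, 7, 8, 5, 2, 15]
  17 vs larger child 26 at index 2, swap → [26, 22, 17, 12, 9, 23, 1, 7, 8, 5, 2, 15]
  17 vs larger child 23 at index 5, swap → [26, 22, 23, 12, 9, 17, 1, 7, 8, 5, 2, 15]
extract-max #2 returns 26:
  remove root 26; move last element 15 to root → [15, 22, 23, 12, 9, 17, 1, 7, 8, 5, 2]
  15 vs larger child 23 at index 2, swap → [23, 22, 15, 12, 9, 17, 1, 7, 8, 5, 2]
  15 vs larger child 17 at index 5, swap → [23, 22, 17, 12, 9, 15, 1, 7, 8, 5, 2]
extract-max #3 returns 23:
  remove root 23; move last element 2 to root → [2, 22, 17, 12, 9, 15, 1, 7, 8, 5]
  2 vs larger child 22 at index 1, swap → [22, 2, 17, 12, 9, 15, 1, 7, 8, 5]
  2 vs larger child 12 at index 3, swap → [22, 12, 17, 2, 9, 15, 1, 7, 8, 5]
  2 vs larger child 8 at index 8, swap → [22, 12, 17, 8, 9, 15, 1, 7, 2, 5]
extract-max #4 returns 22:
  remove root 22; move last element 5 to root → [5, 12, 17, 8, 9, 15, 1, 7, 2]
  5 vs larger child 17 at index 2, swap → [17, 12, 5, 8, 9, 15, 1, 7, 2]
  5 vs larger child 15 at index 5, swap → [17, 12, 15, 8, 9, 5, 1, 7, 2]

[17, 12, 15, 8, 9, 5, 1, 7, 2]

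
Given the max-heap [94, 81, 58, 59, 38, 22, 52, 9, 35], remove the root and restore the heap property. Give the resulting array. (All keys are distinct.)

[81, 59, 58, 35, 38, 22, 52, 9]

remove root 94; move last element 35 to root → [35, 81, 58, 59, 38, 22, 52, 9]
35 vs larger child 81 at index 1, swap → [81, 35, 58, 59, 38, 22, 52, 9]
35 vs larger child 59 at index 3, swap → [81, 59, 58, 35, 38, 22, 52, 9]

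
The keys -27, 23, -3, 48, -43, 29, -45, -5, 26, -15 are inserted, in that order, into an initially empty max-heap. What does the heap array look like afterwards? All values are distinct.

Insert -27:
  append -27 at index 0 → [-27] (no swap needed)
Insert 23:
  append 23 at index 1 → [-27, 23]
  23 > parent -27 at index 0, swap → [23, -27]
Insert -3:
  append -3 at index 2 → [23, -27, -3] (no swap needed)
Insert 48:
  append 48 at index 3 → [23, -27, -3, 48]
  48 > parent -27 at index 1, swap → [23, 48, -3, -27]
  48 > parent 23 at index 0, swap → [48, 23, -3, -27]
Insert -43:
  append -43 at index 4 → [48, 23, -3, -27, -43] (no swap needed)
Insert 29:
  append 29 at index 5 → [48, 23, -3, -27, -43, 29]
  29 > parent -3 at index 2, swap → [48, 23, 29, -27, -43, -3]
Insert -45:
  append -45 at index 6 → [48, 23, 29, -27, -43, -3, -45] (no swap needed)
Insert -5:
  append -5 at index 7 → [48, 23, 29, -27, -43, -3, -45, -5]
  -5 > parent -27 at index 3, swap → [48, 23, 29, -5, -43, -3, -45, -27]
Insert 26:
  append 26 at index 8 → [48, 23, 29, -5, -43, -3, -45, -27, 26]
  26 > parent -5 at index 3, swap → [48, 23, 29, 26, -43, -3, -45, -27, -5]
  26 > parent 23 at index 1, swap → [48, 26, 29, 23, -43, -3, -45, -27, -5]
Insert -15:
  append -15 at index 9 → [48, 26, 29, 23, -43, -3, -45, -27, -5, -15]
  -15 > parent -43 at index 4, swap → [48, 26, 29, 23, -15, -3, -45, -27, -5, -43]

[48, 26, 29, 23, -15, -3, -45, -27, -5, -43]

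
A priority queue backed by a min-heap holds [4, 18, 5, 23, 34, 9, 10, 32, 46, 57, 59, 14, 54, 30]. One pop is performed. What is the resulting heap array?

remove root 4; move last element 30 to root → [30, 18, 5, 23, 34, 9, 10, 32, 46, 57, 59, 14, 54]
30 vs smaller child 5 at index 2, swap → [5, 18, 30, 23, 34, 9, 10, 32, 46, 57, 59, 14, 54]
30 vs smaller child 9 at index 5, swap → [5, 18, 9, 23, 34, 30, 10, 32, 46, 57, 59, 14, 54]
30 vs smaller child 14 at index 11, swap → [5, 18, 9, 23, 34, 14, 10, 32, 46, 57, 59, 30, 54]

[5, 18, 9, 23, 34, 14, 10, 32, 46, 57, 59, 30, 54]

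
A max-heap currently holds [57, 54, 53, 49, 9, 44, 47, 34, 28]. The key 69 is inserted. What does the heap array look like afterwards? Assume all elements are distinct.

[69, 57, 53, 49, 54, 44, 47, 34, 28, 9]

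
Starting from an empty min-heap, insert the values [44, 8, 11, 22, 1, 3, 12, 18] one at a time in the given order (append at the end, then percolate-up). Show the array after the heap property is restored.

Insert 44:
  append 44 at index 0 → [44] (no swap needed)
Insert 8:
  append 8 at index 1 → [44, 8]
  8 < parent 44 at index 0, swap → [8, 44]
Insert 11:
  append 11 at index 2 → [8, 44, 11] (no swap needed)
Insert 22:
  append 22 at index 3 → [8, 44, 11, 22]
  22 < parent 44 at index 1, swap → [8, 22, 11, 44]
Insert 1:
  append 1 at index 4 → [8, 22, 11, 44, 1]
  1 < parent 22 at index 1, swap → [8, 1, 11, 44, 22]
  1 < parent 8 at index 0, swap → [1, 8, 11, 44, 22]
Insert 3:
  append 3 at index 5 → [1, 8, 11, 44, 22, 3]
  3 < parent 11 at index 2, swap → [1, 8, 3, 44, 22, 11]
Insert 12:
  append 12 at index 6 → [1, 8, 3, 44, 22, 11, 12] (no swap needed)
Insert 18:
  append 18 at index 7 → [1, 8, 3, 44, 22, 11, 12, 18]
  18 < parent 44 at index 3, swap → [1, 8, 3, 18, 22, 11, 12, 44]

[1, 8, 3, 18, 22, 11, 12, 44]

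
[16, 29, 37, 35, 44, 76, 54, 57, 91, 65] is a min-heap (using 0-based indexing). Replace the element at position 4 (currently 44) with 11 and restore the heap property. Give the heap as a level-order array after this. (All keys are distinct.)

[11, 16, 37, 35, 29, 76, 54, 57, 91, 65]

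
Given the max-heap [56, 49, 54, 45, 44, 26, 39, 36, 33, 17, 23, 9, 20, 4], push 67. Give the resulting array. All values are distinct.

[67, 49, 56, 45, 44, 26, 54, 36, 33, 17, 23, 9, 20, 4, 39]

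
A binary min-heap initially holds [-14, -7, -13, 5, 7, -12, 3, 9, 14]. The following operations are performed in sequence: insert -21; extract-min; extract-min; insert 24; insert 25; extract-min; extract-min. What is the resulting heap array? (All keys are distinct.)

[-7, 5, 3, 9, 7, 14, 25, 24]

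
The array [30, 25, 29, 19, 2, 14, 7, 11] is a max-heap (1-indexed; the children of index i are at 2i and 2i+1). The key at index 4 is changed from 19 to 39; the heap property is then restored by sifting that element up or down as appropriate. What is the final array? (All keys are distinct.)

set index 4 from 19 to 39 → [30, 25, 29, 39, 2, 14, 7, 11]
39 > parent 25 at index 2, swap → [30, 39, 29, 25, 2, 14, 7, 11]
39 > parent 30 at index 1, swap → [39, 30, 29, 25, 2, 14, 7, 11]

[39, 30, 29, 25, 2, 14, 7, 11]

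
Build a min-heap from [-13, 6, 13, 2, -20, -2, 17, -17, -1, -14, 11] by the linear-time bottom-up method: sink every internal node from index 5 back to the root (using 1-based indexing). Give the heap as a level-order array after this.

[-20, -17, -2, -13, -14, 13, 17, 2, -1, 6, 11]

sift down from index 5: already satisfies heap property
sift down from index 4:
  2 vs smaller child -17 at index 8, swap → [-13, 6, 13, -17, -20, -2, 17, 2, -1, -14, 11]
sift down from index 3:
  13 vs smaller child -2 at index 6, swap → [-13, 6, -2, -17, -20, 13, 17, 2, -1, -14, 11]
sift down from index 2:
  6 vs smaller child -20 at index 5, swap → [-13, -20, -2, -17, 6, 13, 17, 2, -1, -14, 11]
  6 vs smaller child -14 at index 10, swap → [-13, -20, -2, -17, -14, 13, 17, 2, -1, 6, 11]
sift down from index 1:
  -13 vs smaller child -20 at index 2, swap → [-20, -13, -2, -17, -14, 13, 17, 2, -1, 6, 11]
  -13 vs smaller child -17 at index 4, swap → [-20, -17, -2, -13, -14, 13, 17, 2, -1, 6, 11]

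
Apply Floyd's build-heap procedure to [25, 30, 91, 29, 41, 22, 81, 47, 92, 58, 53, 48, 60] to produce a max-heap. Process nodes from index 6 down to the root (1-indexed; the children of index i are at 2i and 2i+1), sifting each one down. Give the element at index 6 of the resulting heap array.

sift down from index 6:
  22 vs larger child 60 at index 13, swap → [25, 30, 91, 29, 41, 60, 81, 47, 92, 58, 53, 48, 22]
sift down from index 5:
  41 vs larger child 58 at index 10, swap → [25, 30, 91, 29, 58, 60, 81, 47, 92, 41, 53, 48, 22]
sift down from index 4:
  29 vs larger child 92 at index 9, swap → [25, 30, 91, 92, 58, 60, 81, 47, 29, 41, 53, 48, 22]
sift down from index 3: already satisfies heap property
sift down from index 2:
  30 vs larger child 92 at index 4, swap → [25, 92, 91, 30, 58, 60, 81, 47, 29, 41, 53, 48, 22]
  30 vs larger child 47 at index 8, swap → [25, 92, 91, 47, 58, 60, 81, 30, 29, 41, 53, 48, 22]
sift down from index 1:
  25 vs larger child 92 at index 2, swap → [92, 25, 91, 47, 58, 60, 81, 30, 29, 41, 53, 48, 22]
  25 vs larger child 58 at index 5, swap → [92, 58, 91, 47, 25, 60, 81, 30, 29, 41, 53, 48, 22]
  25 vs larger child 53 at index 11, swap → [92, 58, 91, 47, 53, 60, 81, 30, 29, 41, 25, 48, 22]
resulting array: [92, 58, 91, 47, 53, 60, 81, 30, 29, 41, 25, 48, 22]

60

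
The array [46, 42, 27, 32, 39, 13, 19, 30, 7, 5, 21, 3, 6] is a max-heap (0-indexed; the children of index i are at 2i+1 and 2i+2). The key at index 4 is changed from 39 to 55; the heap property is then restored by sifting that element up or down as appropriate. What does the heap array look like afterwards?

[55, 46, 27, 32, 42, 13, 19, 30, 7, 5, 21, 3, 6]

set index 4 from 39 to 55 → [46, 42, 27, 32, 55, 13, 19, 30, 7, 5, 21, 3, 6]
55 > parent 42 at index 1, swap → [46, 55, 27, 32, 42, 13, 19, 30, 7, 5, 21, 3, 6]
55 > parent 46 at index 0, swap → [55, 46, 27, 32, 42, 13, 19, 30, 7, 5, 21, 3, 6]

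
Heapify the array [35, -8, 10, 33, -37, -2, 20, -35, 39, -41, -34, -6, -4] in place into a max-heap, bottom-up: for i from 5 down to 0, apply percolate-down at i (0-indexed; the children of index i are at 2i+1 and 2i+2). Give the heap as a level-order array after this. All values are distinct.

[39, 35, 20, 33, -34, -2, 10, -35, -8, -41, -37, -6, -4]

sift down from index 5: already satisfies heap property
sift down from index 4:
  -37 vs larger child -34 at index 10, swap → [35, -8, 10, 33, -34, -2, 20, -35, 39, -41, -37, -6, -4]
sift down from index 3:
  33 vs larger child 39 at index 8, swap → [35, -8, 10, 39, -34, -2, 20, -35, 33, -41, -37, -6, -4]
sift down from index 2:
  10 vs larger child 20 at index 6, swap → [35, -8, 20, 39, -34, -2, 10, -35, 33, -41, -37, -6, -4]
sift down from index 1:
  -8 vs larger child 39 at index 3, swap → [35, 39, 20, -8, -34, -2, 10, -35, 33, -41, -37, -6, -4]
  -8 vs larger child 33 at index 8, swap → [35, 39, 20, 33, -34, -2, 10, -35, -8, -41, -37, -6, -4]
sift down from index 0:
  35 vs larger child 39 at index 1, swap → [39, 35, 20, 33, -34, -2, 10, -35, -8, -41, -37, -6, -4]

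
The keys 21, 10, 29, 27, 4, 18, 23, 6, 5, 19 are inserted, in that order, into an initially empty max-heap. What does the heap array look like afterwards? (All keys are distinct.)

Insert 21:
  append 21 at index 0 → [21] (no swap needed)
Insert 10:
  append 10 at index 1 → [21, 10] (no swap needed)
Insert 29:
  append 29 at index 2 → [21, 10, 29]
  29 > parent 21 at index 0, swap → [29, 10, 21]
Insert 27:
  append 27 at index 3 → [29, 10, 21, 27]
  27 > parent 10 at index 1, swap → [29, 27, 21, 10]
Insert 4:
  append 4 at index 4 → [29, 27, 21, 10, 4] (no swap needed)
Insert 18:
  append 18 at index 5 → [29, 27, 21, 10, 4, 18] (no swap needed)
Insert 23:
  append 23 at index 6 → [29, 27, 21, 10, 4, 18, 23]
  23 > parent 21 at index 2, swap → [29, 27, 23, 10, 4, 18, 21]
Insert 6:
  append 6 at index 7 → [29, 27, 23, 10, 4, 18, 21, 6] (no swap needed)
Insert 5:
  append 5 at index 8 → [29, 27, 23, 10, 4, 18, 21, 6, 5] (no swap needed)
Insert 19:
  append 19 at index 9 → [29, 27, 23, 10, 4, 18, 21, 6, 5, 19]
  19 > parent 4 at index 4, swap → [29, 27, 23, 10, 19, 18, 21, 6, 5, 4]

[29, 27, 23, 10, 19, 18, 21, 6, 5, 4]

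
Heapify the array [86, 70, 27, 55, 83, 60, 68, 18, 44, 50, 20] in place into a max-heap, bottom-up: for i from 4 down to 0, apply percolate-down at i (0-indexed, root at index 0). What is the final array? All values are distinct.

[86, 83, 68, 55, 70, 60, 27, 18, 44, 50, 20]

sift down from index 4: already satisfies heap property
sift down from index 3: already satisfies heap property
sift down from index 2:
  27 vs larger child 68 at index 6, swap → [86, 70, 68, 55, 83, 60, 27, 18, 44, 50, 20]
sift down from index 1:
  70 vs larger child 83 at index 4, swap → [86, 83, 68, 55, 70, 60, 27, 18, 44, 50, 20]
sift down from index 0: already satisfies heap property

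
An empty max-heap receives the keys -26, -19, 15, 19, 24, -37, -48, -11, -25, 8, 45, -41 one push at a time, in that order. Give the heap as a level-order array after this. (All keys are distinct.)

[45, 24, -19, -11, 19, -37, -48, -26, -25, 8, 15, -41]

Insert -26:
  append -26 at index 0 → [-26] (no swap needed)
Insert -19:
  append -19 at index 1 → [-26, -19]
  -19 > parent -26 at index 0, swap → [-19, -26]
Insert 15:
  append 15 at index 2 → [-19, -26, 15]
  15 > parent -19 at index 0, swap → [15, -26, -19]
Insert 19:
  append 19 at index 3 → [15, -26, -19, 19]
  19 > parent -26 at index 1, swap → [15, 19, -19, -26]
  19 > parent 15 at index 0, swap → [19, 15, -19, -26]
Insert 24:
  append 24 at index 4 → [19, 15, -19, -26, 24]
  24 > parent 15 at index 1, swap → [19, 24, -19, -26, 15]
  24 > parent 19 at index 0, swap → [24, 19, -19, -26, 15]
Insert -37:
  append -37 at index 5 → [24, 19, -19, -26, 15, -37] (no swap needed)
Insert -48:
  append -48 at index 6 → [24, 19, -19, -26, 15, -37, -48] (no swap needed)
Insert -11:
  append -11 at index 7 → [24, 19, -19, -26, 15, -37, -48, -11]
  -11 > parent -26 at index 3, swap → [24, 19, -19, -11, 15, -37, -48, -26]
Insert -25:
  append -25 at index 8 → [24, 19, -19, -11, 15, -37, -48, -26, -25] (no swap needed)
Insert 8:
  append 8 at index 9 → [24, 19, -19, -11, 15, -37, -48, -26, -25, 8] (no swap needed)
Insert 45:
  append 45 at index 10 → [24, 19, -19, -11, 15, -37, -48, -26, -25, 8, 45]
  45 > parent 15 at index 4, swap → [24, 19, -19, -11, 45, -37, -48, -26, -25, 8, 15]
  45 > parent 19 at index 1, swap → [24, 45, -19, -11, 19, -37, -48, -26, -25, 8, 15]
  45 > parent 24 at index 0, swap → [45, 24, -19, -11, 19, -37, -48, -26, -25, 8, 15]
Insert -41:
  append -41 at index 11 → [45, 24, -19, -11, 19, -37, -48, -26, -25, 8, 15, -41] (no swap needed)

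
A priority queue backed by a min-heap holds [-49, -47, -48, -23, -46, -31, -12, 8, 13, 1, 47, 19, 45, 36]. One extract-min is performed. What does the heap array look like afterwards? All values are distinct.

[-48, -47, -31, -23, -46, 19, -12, 8, 13, 1, 47, 36, 45]

remove root -49; move last element 36 to root → [36, -47, -48, -23, -46, -31, -12, 8, 13, 1, 47, 19, 45]
36 vs smaller child -48 at index 2, swap → [-48, -47, 36, -23, -46, -31, -12, 8, 13, 1, 47, 19, 45]
36 vs smaller child -31 at index 5, swap → [-48, -47, -31, -23, -46, 36, -12, 8, 13, 1, 47, 19, 45]
36 vs smaller child 19 at index 11, swap → [-48, -47, -31, -23, -46, 19, -12, 8, 13, 1, 47, 36, 45]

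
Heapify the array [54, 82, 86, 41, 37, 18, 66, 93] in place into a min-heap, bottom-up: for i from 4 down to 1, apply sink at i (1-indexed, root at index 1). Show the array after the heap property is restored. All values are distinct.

[18, 37, 54, 41, 82, 86, 66, 93]

sift down from index 4: already satisfies heap property
sift down from index 3:
  86 vs smaller child 18 at index 6, swap → [54, 82, 18, 41, 37, 86, 66, 93]
sift down from index 2:
  82 vs smaller child 37 at index 5, swap → [54, 37, 18, 41, 82, 86, 66, 93]
sift down from index 1:
  54 vs smaller child 18 at index 3, swap → [18, 37, 54, 41, 82, 86, 66, 93]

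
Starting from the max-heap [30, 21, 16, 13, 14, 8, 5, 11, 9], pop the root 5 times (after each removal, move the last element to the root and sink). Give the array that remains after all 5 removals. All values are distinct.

[11, 9, 8, 5]

extract-max #1 returns 30:
  remove root 30; move last element 9 to root → [9, 21, 16, 13, 14, 8, 5, 11]
  9 vs larger child 21 at index 1, swap → [21, 9, 16, 13, 14, 8, 5, 11]
  9 vs larger child 14 at index 4, swap → [21, 14, 16, 13, 9, 8, 5, 11]
extract-max #2 returns 21:
  remove root 21; move last element 11 to root → [11, 14, 16, 13, 9, 8, 5]
  11 vs larger child 16 at index 2, swap → [16, 14, 11, 13, 9, 8, 5]
extract-max #3 returns 16:
  remove root 16; move last element 5 to root → [5, 14, 11, 13, 9, 8]
  5 vs larger child 14 at index 1, swap → [14, 5, 11, 13, 9, 8]
  5 vs larger child 13 at index 3, swap → [14, 13, 11, 5, 9, 8]
extract-max #4 returns 14:
  remove root 14; move last element 8 to root → [8, 13, 11, 5, 9]
  8 vs larger child 13 at index 1, swap → [13, 8, 11, 5, 9]
  8 vs larger child 9 at index 4, swap → [13, 9, 11, 5, 8]
extract-max #5 returns 13:
  remove root 13; move last element 8 to root → [8, 9, 11, 5]
  8 vs larger child 11 at index 2, swap → [11, 9, 8, 5]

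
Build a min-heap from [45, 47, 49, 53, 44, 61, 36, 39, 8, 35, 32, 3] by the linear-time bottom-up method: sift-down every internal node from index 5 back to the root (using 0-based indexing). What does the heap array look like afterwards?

sift down from index 5:
  61 vs only child 3 at index 11, swap → [45, 47, 49, 53, 44, 3, 36, 39, 8, 35, 32, 61]
sift down from index 4:
  44 vs smaller child 32 at index 10, swap → [45, 47, 49, 53, 32, 3, 36, 39, 8, 35, 44, 61]
sift down from index 3:
  53 vs smaller child 8 at index 8, swap → [45, 47, 49, 8, 32, 3, 36, 39, 53, 35, 44, 61]
sift down from index 2:
  49 vs smaller child 3 at index 5, swap → [45, 47, 3, 8, 32, 49, 36, 39, 53, 35, 44, 61]
sift down from index 1:
  47 vs smaller child 8 at index 3, swap → [45, 8, 3, 47, 32, 49, 36, 39, 53, 35, 44, 61]
  47 vs smaller child 39 at index 7, swap → [45, 8, 3, 39, 32, 49, 36, 47, 53, 35, 44, 61]
sift down from index 0:
  45 vs smaller child 3 at index 2, swap → [3, 8, 45, 39, 32, 49, 36, 47, 53, 35, 44, 61]
  45 vs smaller child 36 at index 6, swap → [3, 8, 36, 39, 32, 49, 45, 47, 53, 35, 44, 61]

[3, 8, 36, 39, 32, 49, 45, 47, 53, 35, 44, 61]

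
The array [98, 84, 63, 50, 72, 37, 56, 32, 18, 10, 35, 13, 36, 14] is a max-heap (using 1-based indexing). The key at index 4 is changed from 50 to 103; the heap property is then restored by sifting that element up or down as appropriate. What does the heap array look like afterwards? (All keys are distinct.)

[103, 98, 63, 84, 72, 37, 56, 32, 18, 10, 35, 13, 36, 14]

set index 4 from 50 to 103 → [98, 84, 63, 103, 72, 37, 56, 32, 18, 10, 35, 13, 36, 14]
103 > parent 84 at index 2, swap → [98, 103, 63, 84, 72, 37, 56, 32, 18, 10, 35, 13, 36, 14]
103 > parent 98 at index 1, swap → [103, 98, 63, 84, 72, 37, 56, 32, 18, 10, 35, 13, 36, 14]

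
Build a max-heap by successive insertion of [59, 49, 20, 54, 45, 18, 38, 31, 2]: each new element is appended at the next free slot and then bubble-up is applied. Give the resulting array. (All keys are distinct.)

Insert 59:
  append 59 at index 0 → [59] (no swap needed)
Insert 49:
  append 49 at index 1 → [59, 49] (no swap needed)
Insert 20:
  append 20 at index 2 → [59, 49, 20] (no swap needed)
Insert 54:
  append 54 at index 3 → [59, 49, 20, 54]
  54 > parent 49 at index 1, swap → [59, 54, 20, 49]
Insert 45:
  append 45 at index 4 → [59, 54, 20, 49, 45] (no swap needed)
Insert 18:
  append 18 at index 5 → [59, 54, 20, 49, 45, 18] (no swap needed)
Insert 38:
  append 38 at index 6 → [59, 54, 20, 49, 45, 18, 38]
  38 > parent 20 at index 2, swap → [59, 54, 38, 49, 45, 18, 20]
Insert 31:
  append 31 at index 7 → [59, 54, 38, 49, 45, 18, 20, 31] (no swap needed)
Insert 2:
  append 2 at index 8 → [59, 54, 38, 49, 45, 18, 20, 31, 2] (no swap needed)

[59, 54, 38, 49, 45, 18, 20, 31, 2]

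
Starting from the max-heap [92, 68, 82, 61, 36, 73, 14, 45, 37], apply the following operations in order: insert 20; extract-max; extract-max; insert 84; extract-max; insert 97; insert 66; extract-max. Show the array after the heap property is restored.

[73, 68, 37, 61, 66, 20, 14, 45, 36]

insert 20:
  append 20 at index 9 → [92, 68, 82, 61, 36, 73, 14, 45, 37, 20] (no swap needed)
extract-max → returns 92:
  remove root 92; move last element 20 to root → [20, 68, 82, 61, 36, 73, 14, 45, 37]
  20 vs larger child 82 at index 2, swap → [82, 68, 20, 61, 36, 73, 14, 45, 37]
  20 vs larger child 73 at index 5, swap → [82, 68, 73, 61, 36, 20, 14, 45, 37]
extract-max → returns 82:
  remove root 82; move last element 37 to root → [37, 68, 73, 61, 36, 20, 14, 45]
  37 vs larger child 73 at index 2, swap → [73, 68, 37, 61, 36, 20, 14, 45]
insert 84:
  append 84 at index 8 → [73, 68, 37, 61, 36, 20, 14, 45, 84]
  84 > parent 61 at index 3, swap → [73, 68, 37, 84, 36, 20, 14, 45, 61]
  84 > parent 68 at index 1, swap → [73, 84, 37, 68, 36, 20, 14, 45, 61]
  84 > parent 73 at index 0, swap → [84, 73, 37, 68, 36, 20, 14, 45, 61]
extract-max → returns 84:
  remove root 84; move last element 61 to root → [61, 73, 37, 68, 36, 20, 14, 45]
  61 vs larger child 73 at index 1, swap → [73, 61, 37, 68, 36, 20, 14, 45]
  61 vs larger child 68 at index 3, swap → [73, 68, 37, 61, 36, 20, 14, 45]
insert 97:
  append 97 at index 8 → [73, 68, 37, 61, 36, 20, 14, 45, 97]
  97 > parent 61 at index 3, swap → [73, 68, 37, 97, 36, 20, 14, 45, 61]
  97 > parent 68 at index 1, swap → [73, 97, 37, 68, 36, 20, 14, 45, 61]
  97 > parent 73 at index 0, swap → [97, 73, 37, 68, 36, 20, 14, 45, 61]
insert 66:
  append 66 at index 9 → [97, 73, 37, 68, 36, 20, 14, 45, 61, 66]
  66 > parent 36 at index 4, swap → [97, 73, 37, 68, 66, 20, 14, 45, 61, 36]
extract-max → returns 97:
  remove root 97; move last element 36 to root → [36, 73, 37, 68, 66, 20, 14, 45, 61]
  36 vs larger child 73 at index 1, swap → [73, 36, 37, 68, 66, 20, 14, 45, 61]
  36 vs larger child 68 at index 3, swap → [73, 68, 37, 36, 66, 20, 14, 45, 61]
  36 vs larger child 61 at index 8, swap → [73, 68, 37, 61, 66, 20, 14, 45, 36]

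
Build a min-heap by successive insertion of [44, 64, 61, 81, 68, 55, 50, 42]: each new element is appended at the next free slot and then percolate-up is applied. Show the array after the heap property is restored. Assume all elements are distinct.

[42, 44, 50, 64, 68, 61, 55, 81]

Insert 44:
  append 44 at index 0 → [44] (no swap needed)
Insert 64:
  append 64 at index 1 → [44, 64] (no swap needed)
Insert 61:
  append 61 at index 2 → [44, 64, 61] (no swap needed)
Insert 81:
  append 81 at index 3 → [44, 64, 61, 81] (no swap needed)
Insert 68:
  append 68 at index 4 → [44, 64, 61, 81, 68] (no swap needed)
Insert 55:
  append 55 at index 5 → [44, 64, 61, 81, 68, 55]
  55 < parent 61 at index 2, swap → [44, 64, 55, 81, 68, 61]
Insert 50:
  append 50 at index 6 → [44, 64, 55, 81, 68, 61, 50]
  50 < parent 55 at index 2, swap → [44, 64, 50, 81, 68, 61, 55]
Insert 42:
  append 42 at index 7 → [44, 64, 50, 81, 68, 61, 55, 42]
  42 < parent 81 at index 3, swap → [44, 64, 50, 42, 68, 61, 55, 81]
  42 < parent 64 at index 1, swap → [44, 42, 50, 64, 68, 61, 55, 81]
  42 < parent 44 at index 0, swap → [42, 44, 50, 64, 68, 61, 55, 81]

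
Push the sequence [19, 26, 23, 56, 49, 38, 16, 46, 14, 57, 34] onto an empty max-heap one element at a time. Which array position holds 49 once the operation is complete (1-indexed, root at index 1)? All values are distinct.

Insert 19:
  append 19 at index 1 → [19] (no swap needed)
Insert 26:
  append 26 at index 2 → [19, 26]
  26 > parent 19 at index 1, swap → [26, 19]
Insert 23:
  append 23 at index 3 → [26, 19, 23] (no swap needed)
Insert 56:
  append 56 at index 4 → [26, 19, 23, 56]
  56 > parent 19 at index 2, swap → [26, 56, 23, 19]
  56 > parent 26 at index 1, swap → [56, 26, 23, 19]
Insert 49:
  append 49 at index 5 → [56, 26, 23, 19, 49]
  49 > parent 26 at index 2, swap → [56, 49, 23, 19, 26]
Insert 38:
  append 38 at index 6 → [56, 49, 23, 19, 26, 38]
  38 > parent 23 at index 3, swap → [56, 49, 38, 19, 26, 23]
Insert 16:
  append 16 at index 7 → [56, 49, 38, 19, 26, 23, 16] (no swap needed)
Insert 46:
  append 46 at index 8 → [56, 49, 38, 19, 26, 23, 16, 46]
  46 > parent 19 at index 4, swap → [56, 49, 38, 46, 26, 23, 16, 19]
Insert 14:
  append 14 at index 9 → [56, 49, 38, 46, 26, 23, 16, 19, 14] (no swap needed)
Insert 57:
  append 57 at index 10 → [56, 49, 38, 46, 26, 23, 16, 19, 14, 57]
  57 > parent 26 at index 5, swap → [56, 49, 38, 46, 57, 23, 16, 19, 14, 26]
  57 > parent 49 at index 2, swap → [56, 57, 38, 46, 49, 23, 16, 19, 14, 26]
  57 > parent 56 at index 1, swap → [57, 56, 38, 46, 49, 23, 16, 19, 14, 26]
Insert 34:
  append 34 at index 11 → [57, 56, 38, 46, 49, 23, 16, 19, 14, 26, 34] (no swap needed)
resulting array: [57, 56, 38, 46, 49, 23, 16, 19, 14, 26, 34]

5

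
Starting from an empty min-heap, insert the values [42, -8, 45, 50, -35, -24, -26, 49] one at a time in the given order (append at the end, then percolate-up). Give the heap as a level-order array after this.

Insert 42:
  append 42 at index 0 → [42] (no swap needed)
Insert -8:
  append -8 at index 1 → [42, -8]
  -8 < parent 42 at index 0, swap → [-8, 42]
Insert 45:
  append 45 at index 2 → [-8, 42, 45] (no swap needed)
Insert 50:
  append 50 at index 3 → [-8, 42, 45, 50] (no swap needed)
Insert -35:
  append -35 at index 4 → [-8, 42, 45, 50, -35]
  -35 < parent 42 at index 1, swap → [-8, -35, 45, 50, 42]
  -35 < parent -8 at index 0, swap → [-35, -8, 45, 50, 42]
Insert -24:
  append -24 at index 5 → [-35, -8, 45, 50, 42, -24]
  -24 < parent 45 at index 2, swap → [-35, -8, -24, 50, 42, 45]
Insert -26:
  append -26 at index 6 → [-35, -8, -24, 50, 42, 45, -26]
  -26 < parent -24 at index 2, swap → [-35, -8, -26, 50, 42, 45, -24]
Insert 49:
  append 49 at index 7 → [-35, -8, -26, 50, 42, 45, -24, 49]
  49 < parent 50 at index 3, swap → [-35, -8, -26, 49, 42, 45, -24, 50]

[-35, -8, -26, 49, 42, 45, -24, 50]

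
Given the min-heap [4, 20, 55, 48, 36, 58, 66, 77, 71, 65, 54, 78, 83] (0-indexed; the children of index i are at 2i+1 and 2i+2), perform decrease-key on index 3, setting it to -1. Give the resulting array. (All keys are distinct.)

[-1, 4, 55, 20, 36, 58, 66, 77, 71, 65, 54, 78, 83]

set index 3 from 48 to -1 → [4, 20, 55, -1, 36, 58, 66, 77, 71, 65, 54, 78, 83]
-1 < parent 20 at index 1, swap → [4, -1, 55, 20, 36, 58, 66, 77, 71, 65, 54, 78, 83]
-1 < parent 4 at index 0, swap → [-1, 4, 55, 20, 36, 58, 66, 77, 71, 65, 54, 78, 83]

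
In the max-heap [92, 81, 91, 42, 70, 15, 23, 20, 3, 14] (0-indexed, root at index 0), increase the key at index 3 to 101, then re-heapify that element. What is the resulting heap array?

[101, 92, 91, 81, 70, 15, 23, 20, 3, 14]

set index 3 from 42 to 101 → [92, 81, 91, 101, 70, 15, 23, 20, 3, 14]
101 > parent 81 at index 1, swap → [92, 101, 91, 81, 70, 15, 23, 20, 3, 14]
101 > parent 92 at index 0, swap → [101, 92, 91, 81, 70, 15, 23, 20, 3, 14]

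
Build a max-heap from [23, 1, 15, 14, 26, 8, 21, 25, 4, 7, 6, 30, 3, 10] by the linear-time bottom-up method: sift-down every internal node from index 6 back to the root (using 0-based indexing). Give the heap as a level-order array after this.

sift down from index 6: already satisfies heap property
sift down from index 5:
  8 vs larger child 30 at index 11, swap → [23, 1, 15, 14, 26, 30, 21, 25, 4, 7, 6, 8, 3, 10]
sift down from index 4: already satisfies heap property
sift down from index 3:
  14 vs larger child 25 at index 7, swap → [23, 1, 15, 25, 26, 30, 21, 14, 4, 7, 6, 8, 3, 10]
sift down from index 2:
  15 vs larger child 30 at index 5, swap → [23, 1, 30, 25, 26, 15, 21, 14, 4, 7, 6, 8, 3, 10]
sift down from index 1:
  1 vs larger child 26 at index 4, swap → [23, 26, 30, 25, 1, 15, 21, 14, 4, 7, 6, 8, 3, 10]
  1 vs larger child 7 at index 9, swap → [23, 26, 30, 25, 7, 15, 21, 14, 4, 1, 6, 8, 3, 10]
sift down from index 0:
  23 vs larger child 30 at index 2, swap → [30, 26, 23, 25, 7, 15, 21, 14, 4, 1, 6, 8, 3, 10]

[30, 26, 23, 25, 7, 15, 21, 14, 4, 1, 6, 8, 3, 10]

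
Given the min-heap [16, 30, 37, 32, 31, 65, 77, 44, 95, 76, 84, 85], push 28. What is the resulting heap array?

[16, 30, 28, 32, 31, 37, 77, 44, 95, 76, 84, 85, 65]

append 28 at index 12 → [16, 30, 37, 32, 31, 65, 77, 44, 95, 76, 84, 85, 28]
28 < parent 65 at index 5, swap → [16, 30, 37, 32, 31, 28, 77, 44, 95, 76, 84, 85, 65]
28 < parent 37 at index 2, swap → [16, 30, 28, 32, 31, 37, 77, 44, 95, 76, 84, 85, 65]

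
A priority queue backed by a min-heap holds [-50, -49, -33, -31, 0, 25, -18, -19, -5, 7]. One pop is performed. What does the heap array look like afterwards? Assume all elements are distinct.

[-49, -31, -33, -19, 0, 25, -18, 7, -5]

remove root -50; move last element 7 to root → [7, -49, -33, -31, 0, 25, -18, -19, -5]
7 vs smaller child -49 at index 1, swap → [-49, 7, -33, -31, 0, 25, -18, -19, -5]
7 vs smaller child -31 at index 3, swap → [-49, -31, -33, 7, 0, 25, -18, -19, -5]
7 vs smaller child -19 at index 7, swap → [-49, -31, -33, -19, 0, 25, -18, 7, -5]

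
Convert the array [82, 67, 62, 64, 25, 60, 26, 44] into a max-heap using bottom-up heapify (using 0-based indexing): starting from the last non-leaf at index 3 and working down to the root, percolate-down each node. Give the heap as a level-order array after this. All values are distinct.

sift down from index 3: already satisfies heap property
sift down from index 2: already satisfies heap property
sift down from index 1: already satisfies heap property
sift down from index 0: already satisfies heap property

[82, 67, 62, 64, 25, 60, 26, 44]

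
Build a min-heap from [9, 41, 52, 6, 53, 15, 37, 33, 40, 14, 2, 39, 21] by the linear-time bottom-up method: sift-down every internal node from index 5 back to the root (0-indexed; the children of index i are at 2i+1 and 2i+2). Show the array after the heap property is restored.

[2, 6, 15, 9, 14, 21, 37, 33, 40, 41, 53, 39, 52]

sift down from index 5: already satisfies heap property
sift down from index 4:
  53 vs smaller child 2 at index 10, swap → [9, 41, 52, 6, 2, 15, 37, 33, 40, 14, 53, 39, 21]
sift down from index 3: already satisfies heap property
sift down from index 2:
  52 vs smaller child 15 at index 5, swap → [9, 41, 15, 6, 2, 52, 37, 33, 40, 14, 53, 39, 21]
  52 vs smaller child 21 at index 12, swap → [9, 41, 15, 6, 2, 21, 37, 33, 40, 14, 53, 39, 52]
sift down from index 1:
  41 vs smaller child 2 at index 4, swap → [9, 2, 15, 6, 41, 21, 37, 33, 40, 14, 53, 39, 52]
  41 vs smaller child 14 at index 9, swap → [9, 2, 15, 6, 14, 21, 37, 33, 40, 41, 53, 39, 52]
sift down from index 0:
  9 vs smaller child 2 at index 1, swap → [2, 9, 15, 6, 14, 21, 37, 33, 40, 41, 53, 39, 52]
  9 vs smaller child 6 at index 3, swap → [2, 6, 15, 9, 14, 21, 37, 33, 40, 41, 53, 39, 52]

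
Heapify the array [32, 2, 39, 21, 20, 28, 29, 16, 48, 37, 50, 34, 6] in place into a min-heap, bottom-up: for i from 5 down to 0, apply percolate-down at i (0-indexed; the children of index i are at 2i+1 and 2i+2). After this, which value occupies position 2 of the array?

6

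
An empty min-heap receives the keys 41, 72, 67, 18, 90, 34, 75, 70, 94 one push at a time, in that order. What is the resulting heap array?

Insert 41:
  append 41 at index 0 → [41] (no swap needed)
Insert 72:
  append 72 at index 1 → [41, 72] (no swap needed)
Insert 67:
  append 67 at index 2 → [41, 72, 67] (no swap needed)
Insert 18:
  append 18 at index 3 → [41, 72, 67, 18]
  18 < parent 72 at index 1, swap → [41, 18, 67, 72]
  18 < parent 41 at index 0, swap → [18, 41, 67, 72]
Insert 90:
  append 90 at index 4 → [18, 41, 67, 72, 90] (no swap needed)
Insert 34:
  append 34 at index 5 → [18, 41, 67, 72, 90, 34]
  34 < parent 67 at index 2, swap → [18, 41, 34, 72, 90, 67]
Insert 75:
  append 75 at index 6 → [18, 41, 34, 72, 90, 67, 75] (no swap needed)
Insert 70:
  append 70 at index 7 → [18, 41, 34, 72, 90, 67, 75, 70]
  70 < parent 72 at index 3, swap → [18, 41, 34, 70, 90, 67, 75, 72]
Insert 94:
  append 94 at index 8 → [18, 41, 34, 70, 90, 67, 75, 72, 94] (no swap needed)

[18, 41, 34, 70, 90, 67, 75, 72, 94]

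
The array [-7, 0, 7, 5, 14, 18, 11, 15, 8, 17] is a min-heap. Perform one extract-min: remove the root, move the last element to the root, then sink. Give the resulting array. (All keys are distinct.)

remove root -7; move last element 17 to root → [17, 0, 7, 5, 14, 18, 11, 15, 8]
17 vs smaller child 0 at index 1, swap → [0, 17, 7, 5, 14, 18, 11, 15, 8]
17 vs smaller child 5 at index 3, swap → [0, 5, 7, 17, 14, 18, 11, 15, 8]
17 vs smaller child 8 at index 8, swap → [0, 5, 7, 8, 14, 18, 11, 15, 17]

[0, 5, 7, 8, 14, 18, 11, 15, 17]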